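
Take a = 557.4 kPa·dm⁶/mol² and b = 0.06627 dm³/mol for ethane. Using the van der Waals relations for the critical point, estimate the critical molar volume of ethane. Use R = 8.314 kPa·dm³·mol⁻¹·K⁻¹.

V_m,c ≈ 0.1988 dm³/mol

For a van der Waals gas, V_m,c = 3b.
V_m,c = 3×0.06627 = 0.1988 dm³/mol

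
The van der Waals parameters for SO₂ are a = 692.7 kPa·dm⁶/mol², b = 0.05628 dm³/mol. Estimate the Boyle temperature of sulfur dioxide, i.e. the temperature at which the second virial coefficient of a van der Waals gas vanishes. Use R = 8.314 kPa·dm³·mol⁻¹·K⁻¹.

T_B ≈ 1480 K

For a van der Waals gas the second virial coefficient B₂ = b − a/(RT) vanishes at T_B = a/(Rb).
T_B = 692.7/(8.314×0.05628) = 692.7/0.46791 = 1480 K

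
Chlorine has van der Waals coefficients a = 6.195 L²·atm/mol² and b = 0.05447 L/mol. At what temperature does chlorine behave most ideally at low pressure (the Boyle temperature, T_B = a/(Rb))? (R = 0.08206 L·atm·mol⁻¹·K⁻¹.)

For a van der Waals gas the second virial coefficient B₂ = b − a/(RT) vanishes at T_B = a/(Rb).
T_B = 6.195/(0.08206×0.05447) = 6.195/0.0044698 = 1386 K

T_B ≈ 1386 K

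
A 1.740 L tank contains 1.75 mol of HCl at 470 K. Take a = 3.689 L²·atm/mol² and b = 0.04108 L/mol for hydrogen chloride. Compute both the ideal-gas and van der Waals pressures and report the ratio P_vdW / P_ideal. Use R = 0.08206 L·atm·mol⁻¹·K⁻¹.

P_vdW / P_ideal ≈ 0.9469

Ideal: P_ideal = nRT/V = (1.75)(0.08206)(470)/1.740 = 38.7899 atm
vdW: P = nRT/(V − nb) − a n²/V² = 67.4944/1.66811 − 11.2976/3.02760 = 40.4616 − 3.73154 = 36.7301 atm
Ratio = 36.7301/38.7899 = 0.9469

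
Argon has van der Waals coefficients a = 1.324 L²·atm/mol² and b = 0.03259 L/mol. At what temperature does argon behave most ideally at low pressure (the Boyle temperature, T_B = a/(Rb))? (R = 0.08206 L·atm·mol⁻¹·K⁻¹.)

T_B ≈ 495.1 K

For a van der Waals gas the second virial coefficient B₂ = b − a/(RT) vanishes at T_B = a/(Rb).
T_B = 1.324/(0.08206×0.03259) = 1.324/0.0026743 = 495.1 K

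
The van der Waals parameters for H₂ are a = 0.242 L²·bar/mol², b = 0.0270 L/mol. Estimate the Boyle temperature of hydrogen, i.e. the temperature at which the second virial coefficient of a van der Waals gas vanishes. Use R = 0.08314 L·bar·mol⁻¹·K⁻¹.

For a van der Waals gas the second virial coefficient B₂ = b − a/(RT) vanishes at T_B = a/(Rb).
T_B = 0.242/(0.08314×0.0270) = 0.242/0.0022448 = 107.8 K

T_B ≈ 107.8 K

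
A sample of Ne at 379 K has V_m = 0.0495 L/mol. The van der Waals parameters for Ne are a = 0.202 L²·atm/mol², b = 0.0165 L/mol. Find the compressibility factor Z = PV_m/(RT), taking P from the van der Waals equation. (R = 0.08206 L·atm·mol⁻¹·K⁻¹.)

P = RT/(V_m − b) − a/V_m² = (0.08206)(379)/(0.0495 − 0.0165) − 0.202/(0.0495)²
  = 31.101/0.033000 − 82.441 = 942.45 − 82.441 = 860.01 atm
Z = PV_m/(RT) = (860.01)(0.0495)/((0.08206)(379)) = 42.570/31.101 = 1.369

Z ≈ 1.369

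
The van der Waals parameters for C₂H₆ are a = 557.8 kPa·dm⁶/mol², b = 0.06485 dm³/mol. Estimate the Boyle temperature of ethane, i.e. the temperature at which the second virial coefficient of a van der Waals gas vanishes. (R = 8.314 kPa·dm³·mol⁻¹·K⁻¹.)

T_B ≈ 1035 K

For a van der Waals gas the second virial coefficient B₂ = b − a/(RT) vanishes at T_B = a/(Rb).
T_B = 557.8/(8.314×0.06485) = 557.8/0.53916 = 1035 K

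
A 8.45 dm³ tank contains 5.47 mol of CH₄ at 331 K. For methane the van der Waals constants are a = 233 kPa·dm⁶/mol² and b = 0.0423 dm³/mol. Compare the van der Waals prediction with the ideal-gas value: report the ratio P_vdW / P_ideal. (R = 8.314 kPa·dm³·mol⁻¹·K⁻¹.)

P_vdW / P_ideal ≈ 0.9733

Ideal: P_ideal = nRT/V = (5.47)(8.314)(331)/8.45 = 1781.43 kPa
vdW: P = nRT/(V − nb) − a n²/V² = 15053.1/8.21862 − 6971.57/71.4025 = 1831.58 − 97.6376 = 1733.94 kPa
Ratio = 1733.94/1781.43 = 0.9733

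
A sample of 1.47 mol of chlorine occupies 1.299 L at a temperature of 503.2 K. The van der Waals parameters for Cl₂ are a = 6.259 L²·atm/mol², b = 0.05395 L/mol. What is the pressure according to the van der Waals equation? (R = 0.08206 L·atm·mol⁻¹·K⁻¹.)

P ≈ 41.75 atm

P = nRT/(V − nb) − a n²/V²
nRT/(V − nb) = (1.47)(0.08206)(503.2)/(1.299 − 1.47×0.05395) = 60.700/1.2197 = 49.766 atm
a n²/V² = (6.259)(1.47)²/(1.299)² = 8.0153 atm
P = 49.766 − 8.0153 = 41.75 atm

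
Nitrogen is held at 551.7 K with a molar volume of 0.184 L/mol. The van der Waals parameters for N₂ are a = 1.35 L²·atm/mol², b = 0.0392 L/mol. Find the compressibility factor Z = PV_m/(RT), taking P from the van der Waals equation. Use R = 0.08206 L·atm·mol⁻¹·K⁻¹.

Z ≈ 1.109

P = RT/(V_m − b) − a/V_m² = (0.08206)(551.7)/(0.184 − 0.0392) − 1.35/(0.184)²
  = 45.273/0.14480 − 39.875 = 312.66 − 39.875 = 272.79 atm
Z = PV_m/(RT) = (272.79)(0.184)/((0.08206)(551.7)) = 50.193/45.273 = 1.109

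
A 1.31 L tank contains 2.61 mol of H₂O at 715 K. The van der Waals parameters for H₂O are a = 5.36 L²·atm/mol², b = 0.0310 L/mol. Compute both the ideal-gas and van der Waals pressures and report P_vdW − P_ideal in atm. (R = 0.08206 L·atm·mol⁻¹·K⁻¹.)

ΔP ≈ -13.58 atm

Ideal: P_ideal = nRT/V = (2.61)(0.08206)(715)/1.31 = 116.898 atm
vdW: P = nRT/(V − nb) − a n²/V² = 153.136/1.22909 − 36.5129/1.71610 = 124.593 − 21.2767 = 103.316 atm
ΔP = 103.316 − 116.898 = -13.58 atm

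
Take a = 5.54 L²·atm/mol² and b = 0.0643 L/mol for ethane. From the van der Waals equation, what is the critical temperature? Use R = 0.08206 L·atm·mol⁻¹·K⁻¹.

T_c ≈ 311.1 K

For a van der Waals gas, T_c = 8a/(27Rb).
T_c = 8×5.54/(27×0.08206×0.0643) = 44.320/0.14246 = 311.1 K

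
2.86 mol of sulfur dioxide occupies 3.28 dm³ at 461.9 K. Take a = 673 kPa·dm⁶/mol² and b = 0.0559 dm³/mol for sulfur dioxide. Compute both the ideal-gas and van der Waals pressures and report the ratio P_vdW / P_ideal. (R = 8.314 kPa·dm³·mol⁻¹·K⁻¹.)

Ideal: P_ideal = nRT/V = (2.86)(8.314)(461.9)/3.28 = 3348.50 kPa
vdW: P = nRT/(V − nb) − a n²/V² = 10983.1/3.12013 − 5504.87/10.7584 = 3520.08 − 511.681 = 3008.40 kPa
Ratio = 3008.40/3348.50 = 0.8984

P_vdW / P_ideal ≈ 0.8984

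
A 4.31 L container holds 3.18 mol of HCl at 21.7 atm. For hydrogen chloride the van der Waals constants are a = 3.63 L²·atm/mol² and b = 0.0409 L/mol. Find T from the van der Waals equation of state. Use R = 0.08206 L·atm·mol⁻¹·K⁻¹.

T = (P + a n²/V²)(V − nb)/(nR)
P + a n²/V² = 21.7 + (3.63)(3.18)²/(4.31)² = 23.676 atm
V − nb = 4.31 − (3.18)(0.0409) = 4.1799 L
T = (23.676)(4.1799)/((3.18)(0.08206)) = 379.2 K

T ≈ 379.2 K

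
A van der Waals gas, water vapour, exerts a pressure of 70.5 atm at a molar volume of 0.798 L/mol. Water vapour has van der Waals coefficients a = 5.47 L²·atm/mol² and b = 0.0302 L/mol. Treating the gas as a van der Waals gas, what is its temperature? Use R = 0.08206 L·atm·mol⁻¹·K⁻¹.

T ≈ 740.0 K

T = (P + a/V_m²)(V_m − b)/R
P + a/V_m² = 70.5 + 5.47/(0.798)² = 79.090 atm
V_m − b = 0.798 − 0.0302 = 0.76780 L/mol
T = (79.090)(0.76780)/0.08206 = 740.0 K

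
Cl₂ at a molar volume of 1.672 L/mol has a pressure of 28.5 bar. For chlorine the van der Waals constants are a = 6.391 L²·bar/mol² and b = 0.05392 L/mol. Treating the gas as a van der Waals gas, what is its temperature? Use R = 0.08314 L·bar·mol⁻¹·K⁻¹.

T ≈ 599.2 K

T = (P + a/V_m²)(V_m − b)/R
P + a/V_m² = 28.5 + 6.391/(1.672)² = 30.786 bar
V_m − b = 1.672 − 0.05392 = 1.6181 L/mol
T = (30.786)(1.6181)/0.08314 = 599.2 K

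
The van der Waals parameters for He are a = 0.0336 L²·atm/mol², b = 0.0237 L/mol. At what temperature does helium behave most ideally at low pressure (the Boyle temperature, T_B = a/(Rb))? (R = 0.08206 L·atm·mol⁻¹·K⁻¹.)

T_B ≈ 17.28 K

For a van der Waals gas the second virial coefficient B₂ = b − a/(RT) vanishes at T_B = a/(Rb).
T_B = 0.0336/(0.08206×0.0237) = 0.0336/0.0019448 = 17.28 K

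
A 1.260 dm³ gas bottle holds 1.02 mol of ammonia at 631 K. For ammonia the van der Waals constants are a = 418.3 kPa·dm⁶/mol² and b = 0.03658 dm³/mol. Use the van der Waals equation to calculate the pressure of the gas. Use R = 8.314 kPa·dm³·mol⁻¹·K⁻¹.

P = nRT/(V − nb) − a n²/V²
nRT/(V − nb) = (1.02)(8.314)(631)/(1.260 − 1.02×0.03658) = 5351.1/1.2227 = 4376.5 kPa
a n²/V² = (418.3)(1.02)²/(1.260)² = 274.12 kPa
P = 4376.5 − 274.12 = 4102 kPa

P ≈ 4102 kPa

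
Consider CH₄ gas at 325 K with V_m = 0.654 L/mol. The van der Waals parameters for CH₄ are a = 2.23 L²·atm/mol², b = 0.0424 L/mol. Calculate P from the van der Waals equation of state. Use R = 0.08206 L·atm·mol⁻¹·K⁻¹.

P = RT/(V_m − b) − a/V_m²
RT/(V_m − b) = (0.08206)(325)/(0.654 − 0.0424) = 26.670/0.61160 = 43.607 atm
a/V_m² = 2.23/(0.654)² = 5.2137 atm
P = 43.607 − 5.2137 = 38.39 atm

P ≈ 38.39 atm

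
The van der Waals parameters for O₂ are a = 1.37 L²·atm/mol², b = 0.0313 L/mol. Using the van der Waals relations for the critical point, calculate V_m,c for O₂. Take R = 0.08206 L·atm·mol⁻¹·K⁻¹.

For a van der Waals gas, V_m,c = 3b.
V_m,c = 3×0.0313 = 0.09390 L/mol

V_m,c ≈ 0.09390 L/mol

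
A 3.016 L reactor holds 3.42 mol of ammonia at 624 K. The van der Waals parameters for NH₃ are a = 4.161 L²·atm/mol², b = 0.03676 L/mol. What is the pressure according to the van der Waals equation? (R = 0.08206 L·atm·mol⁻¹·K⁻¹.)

P = nRT/(V − nb) − a n²/V²
nRT/(V − nb) = (3.42)(0.08206)(624)/(3.016 − 3.42×0.03676) = 175.12/2.8903 = 60.589 atm
a n²/V² = (4.161)(3.42)²/(3.016)² = 5.3504 atm
P = 60.589 − 5.3504 = 55.24 atm

P ≈ 55.24 atm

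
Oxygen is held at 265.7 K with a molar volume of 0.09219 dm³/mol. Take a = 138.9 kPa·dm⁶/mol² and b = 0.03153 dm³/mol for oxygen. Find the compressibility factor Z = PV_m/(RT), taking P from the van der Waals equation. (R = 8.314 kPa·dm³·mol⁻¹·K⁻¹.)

P = RT/(V_m − b) − a/V_m² = (8.314)(265.7)/(0.09219 − 0.03153) − 138.9/(0.09219)²
  = 2209.0/0.060660 − 16343 = 36416 − 16343 = 20073 kPa
Z = PV_m/(RT) = (20073)(0.09219)/((8.314)(265.7)) = 1850.5/2209.0 = 0.8377

Z ≈ 0.8377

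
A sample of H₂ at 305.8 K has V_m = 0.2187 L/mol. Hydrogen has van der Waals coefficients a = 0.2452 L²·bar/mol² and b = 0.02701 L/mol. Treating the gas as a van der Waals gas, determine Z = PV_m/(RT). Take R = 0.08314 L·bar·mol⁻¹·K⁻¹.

P = RT/(V_m − b) − a/V_m² = (0.08314)(305.8)/(0.2187 − 0.02701) − 0.2452/(0.2187)²
  = 25.424/0.19169 − 5.1265 = 132.63 − 5.1265 = 127.50 bar
Z = PV_m/(RT) = (127.50)(0.2187)/((0.08314)(305.8)) = 27.884/25.424 = 1.097

Z ≈ 1.097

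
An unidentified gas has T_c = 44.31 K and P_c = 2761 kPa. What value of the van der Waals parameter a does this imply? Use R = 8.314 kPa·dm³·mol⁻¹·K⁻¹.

a ≈ 20.74 kPa·dm⁶/mol²

From T_c = 8a/(27Rb) and P_c = a/(27b²): a = 27 R² T_c²/(64 P_c).
a = 27×(8.314)²×(44.31)²/(64×2761) = 3664269/176704 = 20.74 kPa·dm⁶/mol²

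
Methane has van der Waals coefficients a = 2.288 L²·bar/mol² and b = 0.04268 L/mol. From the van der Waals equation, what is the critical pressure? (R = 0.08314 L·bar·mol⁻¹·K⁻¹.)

For a van der Waals gas, P_c = a/(27b²).
P_c = 2.288/(27×(0.04268)²) = 2.288/0.049183 = 46.52 bar

P_c ≈ 46.52 bar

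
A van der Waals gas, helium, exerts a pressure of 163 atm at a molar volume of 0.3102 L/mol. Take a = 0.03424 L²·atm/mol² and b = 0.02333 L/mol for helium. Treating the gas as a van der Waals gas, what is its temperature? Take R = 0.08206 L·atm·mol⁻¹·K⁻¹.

T ≈ 571.1 K

T = (P + a/V_m²)(V_m − b)/R
P + a/V_m² = 163 + 0.03424/(0.3102)² = 163.36 atm
V_m − b = 0.3102 − 0.02333 = 0.28687 L/mol
T = (163.36)(0.28687)/0.08206 = 571.1 K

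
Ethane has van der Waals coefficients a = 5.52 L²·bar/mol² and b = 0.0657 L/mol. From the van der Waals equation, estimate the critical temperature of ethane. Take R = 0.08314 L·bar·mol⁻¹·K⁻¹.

For a van der Waals gas, T_c = 8a/(27Rb).
T_c = 8×5.52/(27×0.08314×0.0657) = 44.160/0.14748 = 299.4 K

T_c ≈ 299.4 K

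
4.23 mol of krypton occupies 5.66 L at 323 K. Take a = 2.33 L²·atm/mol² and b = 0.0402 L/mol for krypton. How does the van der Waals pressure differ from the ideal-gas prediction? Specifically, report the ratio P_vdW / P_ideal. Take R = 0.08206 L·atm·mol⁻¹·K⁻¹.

P_vdW / P_ideal ≈ 0.9653

Ideal: P_ideal = nRT/V = (4.23)(0.08206)(323)/5.66 = 19.8088 atm
vdW: P = nRT/(V − nb) − a n²/V² = 112.118/5.48995 − 41.6905/32.0356 = 20.4224 − 1.30138 = 19.1210 atm
Ratio = 19.1210/19.8088 = 0.9653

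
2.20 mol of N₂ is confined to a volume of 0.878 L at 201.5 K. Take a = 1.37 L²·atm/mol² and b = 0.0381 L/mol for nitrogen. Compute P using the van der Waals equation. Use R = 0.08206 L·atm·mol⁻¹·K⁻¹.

P ≈ 37.20 atm

P = nRT/(V − nb) − a n²/V²
nRT/(V − nb) = (2.20)(0.08206)(201.5)/(0.878 − 2.20×0.0381) = 36.377/0.79418 = 45.804 atm
a n²/V² = (1.37)(2.20)²/(0.878)² = 8.6016 atm
P = 45.804 − 8.6016 = 37.20 atm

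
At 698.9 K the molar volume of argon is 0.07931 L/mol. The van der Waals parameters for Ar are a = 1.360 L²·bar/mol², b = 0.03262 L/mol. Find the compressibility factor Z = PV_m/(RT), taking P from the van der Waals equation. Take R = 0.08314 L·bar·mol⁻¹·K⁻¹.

P = RT/(V_m − b) − a/V_m² = (0.08314)(698.9)/(0.07931 − 0.03262) − 1.360/(0.07931)²
  = 58.107/0.046690 − 216.21 = 1244.5 − 216.21 = 1028.3 bar
Z = PV_m/(RT) = (1028.3)(0.07931)/((0.08314)(698.9)) = 81.554/58.107 = 1.404

Z ≈ 1.404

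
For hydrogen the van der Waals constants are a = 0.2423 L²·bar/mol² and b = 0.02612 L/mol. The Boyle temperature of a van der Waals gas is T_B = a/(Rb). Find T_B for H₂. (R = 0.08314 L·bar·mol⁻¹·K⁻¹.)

T_B ≈ 111.6 K

For a van der Waals gas the second virial coefficient B₂ = b − a/(RT) vanishes at T_B = a/(Rb).
T_B = 0.2423/(0.08314×0.02612) = 0.2423/0.0021716 = 111.6 K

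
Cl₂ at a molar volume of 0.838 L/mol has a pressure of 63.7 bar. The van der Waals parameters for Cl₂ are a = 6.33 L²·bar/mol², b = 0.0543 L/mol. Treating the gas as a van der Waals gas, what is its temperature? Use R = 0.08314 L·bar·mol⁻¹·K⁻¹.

T ≈ 685.4 K

T = (P + a/V_m²)(V_m − b)/R
P + a/V_m² = 63.7 + 6.33/(0.838)² = 72.714 bar
V_m − b = 0.838 − 0.0543 = 0.78370 L/mol
T = (72.714)(0.78370)/0.08314 = 685.4 K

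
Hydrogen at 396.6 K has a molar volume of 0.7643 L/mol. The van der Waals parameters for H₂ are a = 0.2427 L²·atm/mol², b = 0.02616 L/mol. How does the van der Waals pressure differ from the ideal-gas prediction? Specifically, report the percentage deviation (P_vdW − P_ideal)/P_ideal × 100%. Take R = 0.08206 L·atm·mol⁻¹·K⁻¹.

Ideal: P_ideal = RT/V_m = (0.08206)(396.6)/0.7643 = 42.5814 atm
vdW: P = RT/(V_m − b) − a/V_m² = 32.5450/0.738140 − 0.2427/0.584154 = 44.0906 − 0.415473 = 43.6751 atm
% deviation = (43.6751 − 42.5814)/42.5814 × 100% = 2.57%

2.57 %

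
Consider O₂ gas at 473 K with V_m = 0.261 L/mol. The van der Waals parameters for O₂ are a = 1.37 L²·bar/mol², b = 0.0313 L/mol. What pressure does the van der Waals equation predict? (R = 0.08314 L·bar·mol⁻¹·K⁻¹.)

P ≈ 151.1 bar

P = RT/(V_m − b) − a/V_m²
RT/(V_m − b) = (0.08314)(473)/(0.261 − 0.0313) = 39.325/0.22970 = 171.20 bar
a/V_m² = 1.37/(0.261)² = 20.111 bar
P = 171.20 − 20.111 = 151.1 bar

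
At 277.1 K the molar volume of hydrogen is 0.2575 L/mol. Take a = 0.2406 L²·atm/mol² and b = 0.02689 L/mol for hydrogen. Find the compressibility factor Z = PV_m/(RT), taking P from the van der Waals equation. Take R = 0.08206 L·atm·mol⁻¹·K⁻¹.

Z ≈ 1.076

P = RT/(V_m − b) − a/V_m² = (0.08206)(277.1)/(0.2575 − 0.02689) − 0.2406/(0.2575)²
  = 22.739/0.23061 − 3.6286 = 98.604 − 3.6286 = 94.975 atm
Z = PV_m/(RT) = (94.975)(0.2575)/((0.08206)(277.1)) = 24.456/22.739 = 1.076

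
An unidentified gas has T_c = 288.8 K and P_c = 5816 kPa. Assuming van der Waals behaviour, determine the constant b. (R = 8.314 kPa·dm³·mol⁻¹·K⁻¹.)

b ≈ 0.05161 dm³/mol

From T_c = 8a/(27Rb) and P_c = a/(27b²): b = R T_c/(8 P_c).
b = (8.314)(288.8)/(8×5816) = 2401.1/46528 = 0.05161 dm³/mol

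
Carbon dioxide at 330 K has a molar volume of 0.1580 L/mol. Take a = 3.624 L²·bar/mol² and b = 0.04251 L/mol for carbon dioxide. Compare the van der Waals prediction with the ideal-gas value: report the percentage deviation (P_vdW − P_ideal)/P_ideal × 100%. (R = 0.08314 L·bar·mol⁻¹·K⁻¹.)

Ideal: P_ideal = RT/V_m = (0.08314)(330)/0.1580 = 173.647 bar
vdW: P = RT/(V_m − b) − a/V_m² = 27.4362/0.115490 − 3.624/0.0249640 = 237.563 − 145.169 = 92.394 bar
% deviation = (92.394 − 173.647)/173.647 × 100% = -46.79%

-46.79 %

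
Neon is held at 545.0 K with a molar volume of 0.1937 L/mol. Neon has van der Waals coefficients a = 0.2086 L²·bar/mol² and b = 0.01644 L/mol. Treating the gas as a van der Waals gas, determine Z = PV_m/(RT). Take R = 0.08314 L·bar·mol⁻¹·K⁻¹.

P = RT/(V_m − b) − a/V_m² = (0.08314)(545.0)/(0.1937 − 0.01644) − 0.2086/(0.1937)²
  = 45.311/0.17726 − 5.5597 = 255.62 − 5.5597 = 250.06 bar
Z = PV_m/(RT) = (250.06)(0.1937)/((0.08314)(545.0)) = 48.437/45.311 = 1.069

Z ≈ 1.069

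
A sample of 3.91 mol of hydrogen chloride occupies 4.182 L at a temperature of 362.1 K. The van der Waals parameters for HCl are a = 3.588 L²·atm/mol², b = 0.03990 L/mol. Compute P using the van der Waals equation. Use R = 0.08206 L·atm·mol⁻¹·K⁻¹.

P = nRT/(V − nb) − a n²/V²
nRT/(V − nb) = (3.91)(0.08206)(362.1)/(4.182 − 3.91×0.03990) = 116.18/4.0260 = 28.857 atm
a n²/V² = (3.588)(3.91)²/(4.182)² = 3.1364 atm
P = 28.857 − 3.1364 = 25.72 atm

P ≈ 25.72 atm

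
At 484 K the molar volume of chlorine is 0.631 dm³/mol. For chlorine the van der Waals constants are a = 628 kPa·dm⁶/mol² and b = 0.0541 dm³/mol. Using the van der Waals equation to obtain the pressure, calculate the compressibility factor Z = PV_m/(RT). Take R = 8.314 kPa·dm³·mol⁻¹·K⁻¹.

Z ≈ 0.8464

P = RT/(V_m − b) − a/V_m² = (8.314)(484)/(0.631 − 0.0541) − 628/(0.631)²
  = 4024.0/0.57690 − 1577.3 = 6975.2 − 1577.3 = 5397.9 kPa
Z = PV_m/(RT) = (5397.9)(0.631)/((8.314)(484)) = 3406.1/4024.0 = 0.8464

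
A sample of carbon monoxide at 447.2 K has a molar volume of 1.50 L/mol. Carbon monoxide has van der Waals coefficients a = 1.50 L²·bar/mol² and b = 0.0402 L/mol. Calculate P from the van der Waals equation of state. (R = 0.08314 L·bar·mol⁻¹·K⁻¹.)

P = RT/(V_m − b) − a/V_m²
RT/(V_m − b) = (0.08314)(447.2)/(1.50 − 0.0402) = 37.180/1.4598 = 25.469 bar
a/V_m² = 1.50/(1.50)² = 0.66667 bar
P = 25.469 − 0.66667 = 24.80 bar

P ≈ 24.80 bar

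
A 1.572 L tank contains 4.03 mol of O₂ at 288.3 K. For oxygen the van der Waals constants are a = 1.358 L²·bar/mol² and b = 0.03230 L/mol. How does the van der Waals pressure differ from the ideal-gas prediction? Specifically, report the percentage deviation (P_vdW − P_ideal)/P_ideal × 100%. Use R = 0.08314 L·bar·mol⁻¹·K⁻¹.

-5.50 %

Ideal: P_ideal = nRT/V = (4.03)(0.08314)(288.3)/1.572 = 61.4479 bar
vdW: P = nRT/(V − nb) − a n²/V² = 96.5961/1.44183 − 22.0551/2.47118 = 66.9955 − 8.92493 = 58.0706 bar
% deviation = (58.0706 − 61.4479)/61.4479 × 100% = -5.50%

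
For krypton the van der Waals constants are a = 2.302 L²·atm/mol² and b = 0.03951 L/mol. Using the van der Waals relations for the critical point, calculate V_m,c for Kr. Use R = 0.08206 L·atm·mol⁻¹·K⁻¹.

V_m,c ≈ 0.1185 L/mol

For a van der Waals gas, V_m,c = 3b.
V_m,c = 3×0.03951 = 0.1185 L/mol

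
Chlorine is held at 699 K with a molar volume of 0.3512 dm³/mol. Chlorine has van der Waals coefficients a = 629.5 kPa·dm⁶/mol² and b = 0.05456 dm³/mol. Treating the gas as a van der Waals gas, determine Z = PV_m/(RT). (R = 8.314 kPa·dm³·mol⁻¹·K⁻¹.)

Z ≈ 0.8755

P = RT/(V_m − b) − a/V_m² = (8.314)(699)/(0.3512 − 0.05456) − 629.5/(0.3512)²
  = 5811.5/0.29664 − 5103.7 = 19591 − 5103.7 = 14487 kPa
Z = PV_m/(RT) = (14487)(0.3512)/((8.314)(699)) = 5087.8/5811.5 = 0.8755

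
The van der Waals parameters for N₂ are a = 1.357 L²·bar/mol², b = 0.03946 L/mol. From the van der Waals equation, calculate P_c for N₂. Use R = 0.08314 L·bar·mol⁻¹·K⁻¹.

For a van der Waals gas, P_c = a/(27b²).
P_c = 1.357/(27×(0.03946)²) = 1.357/0.042041 = 32.28 bar

P_c ≈ 32.28 bar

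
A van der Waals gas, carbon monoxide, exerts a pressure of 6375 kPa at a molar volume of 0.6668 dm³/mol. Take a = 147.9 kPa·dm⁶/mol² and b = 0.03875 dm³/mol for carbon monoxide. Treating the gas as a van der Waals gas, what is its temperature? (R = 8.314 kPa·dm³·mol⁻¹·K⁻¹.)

T = (P + a/V_m²)(V_m − b)/R
P + a/V_m² = 6375 + 147.9/(0.6668)² = 6707.6 kPa
V_m − b = 0.6668 − 0.03875 = 0.62805 dm³/mol
T = (6707.6)(0.62805)/8.314 = 506.7 K

T ≈ 506.7 K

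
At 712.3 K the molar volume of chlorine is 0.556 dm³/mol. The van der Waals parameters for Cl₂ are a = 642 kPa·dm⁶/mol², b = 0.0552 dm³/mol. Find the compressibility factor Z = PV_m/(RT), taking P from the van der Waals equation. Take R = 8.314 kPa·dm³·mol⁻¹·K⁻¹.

Z ≈ 0.9152

P = RT/(V_m − b) − a/V_m² = (8.314)(712.3)/(0.556 − 0.0552) − 642/(0.556)²
  = 5922.1/0.50080 − 2076.8 = 11825 − 2076.8 = 9748 kPa
Z = PV_m/(RT) = (9748)(0.556)/((8.314)(712.3)) = 5419.9/5922.1 = 0.9152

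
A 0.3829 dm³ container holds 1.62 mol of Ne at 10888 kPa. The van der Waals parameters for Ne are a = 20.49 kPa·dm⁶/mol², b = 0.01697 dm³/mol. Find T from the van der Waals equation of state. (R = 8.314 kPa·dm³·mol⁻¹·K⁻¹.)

T = (P + a n²/V²)(V − nb)/(nR)
P + a n²/V² = 10888 + (20.49)(1.62)²/(0.3829)² = 11255 kPa
V − nb = 0.3829 − (1.62)(0.01697) = 0.35541 dm³
T = (11255)(0.35541)/((1.62)(8.314)) = 297.0 K

T ≈ 297.0 K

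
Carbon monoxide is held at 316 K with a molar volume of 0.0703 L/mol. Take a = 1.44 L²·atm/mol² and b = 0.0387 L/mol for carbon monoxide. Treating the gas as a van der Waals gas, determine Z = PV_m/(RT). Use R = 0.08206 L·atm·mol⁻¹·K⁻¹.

Z ≈ 1.435

P = RT/(V_m − b) − a/V_m² = (0.08206)(316)/(0.0703 − 0.0387) − 1.44/(0.0703)²
  = 25.931/0.031600 − 291.37 = 820.60 − 291.37 = 529.23 atm
Z = PV_m/(RT) = (529.23)(0.0703)/((0.08206)(316)) = 37.205/25.931 = 1.435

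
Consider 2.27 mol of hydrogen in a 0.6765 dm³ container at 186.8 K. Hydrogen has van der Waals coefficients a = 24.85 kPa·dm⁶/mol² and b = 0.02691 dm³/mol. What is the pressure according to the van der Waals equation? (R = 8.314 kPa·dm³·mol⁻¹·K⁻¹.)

P = nRT/(V − nb) − a n²/V²
nRT/(V − nb) = (2.27)(8.314)(186.8)/(0.6765 − 2.27×0.02691) = 3525.4/0.61541 = 5728.5 kPa
a n²/V² = (24.85)(2.27)²/(0.6765)² = 279.80 kPa
P = 5728.5 − 279.80 = 5449 kPa

P ≈ 5449 kPa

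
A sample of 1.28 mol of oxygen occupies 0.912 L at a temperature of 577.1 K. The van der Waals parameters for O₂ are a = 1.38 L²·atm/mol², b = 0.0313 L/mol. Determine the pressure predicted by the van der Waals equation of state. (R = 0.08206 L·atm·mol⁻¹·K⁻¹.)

P = nRT/(V − nb) − a n²/V²
nRT/(V − nb) = (1.28)(0.08206)(577.1)/(0.912 − 1.28×0.0313) = 60.617/0.87194 = 69.520 atm
a n²/V² = (1.38)(1.28)²/(0.912)² = 2.7184 atm
P = 69.520 − 2.7184 = 66.80 atm

P ≈ 66.80 atm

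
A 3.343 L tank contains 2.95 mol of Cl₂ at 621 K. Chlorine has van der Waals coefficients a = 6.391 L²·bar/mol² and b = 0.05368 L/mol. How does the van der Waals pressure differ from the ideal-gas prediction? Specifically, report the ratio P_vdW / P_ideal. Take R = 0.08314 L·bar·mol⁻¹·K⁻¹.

P_vdW / P_ideal ≈ 0.9405

Ideal: P_ideal = nRT/V = (2.95)(0.08314)(621)/3.343 = 45.5604 bar
vdW: P = nRT/(V − nb) − a n²/V² = 152.308/3.18464 − 55.6177/11.1756 = 47.8258 − 4.97671 = 42.8491 bar
Ratio = 42.8491/45.5604 = 0.9405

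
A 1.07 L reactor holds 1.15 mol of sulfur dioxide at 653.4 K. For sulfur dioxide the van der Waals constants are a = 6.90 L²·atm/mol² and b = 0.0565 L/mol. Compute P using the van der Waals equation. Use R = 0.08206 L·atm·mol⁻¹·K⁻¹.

P ≈ 53.38 atm

P = nRT/(V − nb) − a n²/V²
nRT/(V − nb) = (1.15)(0.08206)(653.4)/(1.07 − 1.15×0.0565) = 61.661/1.0050 = 61.354 atm
a n²/V² = (6.90)(1.15)²/(1.07)² = 7.9703 atm
P = 61.354 − 7.9703 = 53.38 atm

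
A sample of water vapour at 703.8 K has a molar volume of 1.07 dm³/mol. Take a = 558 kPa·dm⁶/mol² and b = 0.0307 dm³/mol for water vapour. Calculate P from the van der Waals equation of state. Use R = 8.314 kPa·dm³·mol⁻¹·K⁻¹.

P ≈ 5143 kPa

P = RT/(V_m − b) − a/V_m²
RT/(V_m − b) = (8.314)(703.8)/(1.07 − 0.0307) = 5851.4/1.0393 = 5630.1 kPa
a/V_m² = 558/(1.07)² = 487.38 kPa
P = 5630.1 − 487.38 = 5143 kPa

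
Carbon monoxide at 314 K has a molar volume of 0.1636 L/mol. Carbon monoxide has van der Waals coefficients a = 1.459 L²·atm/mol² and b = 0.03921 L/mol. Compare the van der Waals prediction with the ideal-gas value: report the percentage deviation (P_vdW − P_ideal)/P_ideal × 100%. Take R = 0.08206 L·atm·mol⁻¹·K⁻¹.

Ideal: P_ideal = RT/V_m = (0.08206)(314)/0.1636 = 157.499 atm
vdW: P = RT/(V_m − b) − a/V_m² = 25.7668/0.124390 − 1.459/0.0267650 = 207.145 − 54.5115 = 152.634 atm
% deviation = (152.634 − 157.499)/157.499 × 100% = -3.09%

-3.09 %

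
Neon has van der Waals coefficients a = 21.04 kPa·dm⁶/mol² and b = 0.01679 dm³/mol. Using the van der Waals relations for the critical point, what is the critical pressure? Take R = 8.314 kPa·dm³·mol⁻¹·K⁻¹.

P_c ≈ 2764 kPa

For a van der Waals gas, P_c = a/(27b²).
P_c = 21.04/(27×(0.01679)²) = 21.04/0.0076114 = 2764 kPa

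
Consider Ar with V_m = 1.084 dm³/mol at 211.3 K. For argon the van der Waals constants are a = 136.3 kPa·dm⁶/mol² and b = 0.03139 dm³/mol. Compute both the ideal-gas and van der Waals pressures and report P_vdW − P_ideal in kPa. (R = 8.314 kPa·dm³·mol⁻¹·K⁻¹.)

Ideal: P_ideal = RT/V_m = (8.314)(211.3)/1.084 = 1620.62 kPa
vdW: P = RT/(V_m − b) − a/V_m² = 1756.75/1.05261 − 136.3/1.17506 = 1668.95 − 115.994 = 1552.96 kPa
ΔP = 1552.96 − 1620.62 = -67.7 kPa

ΔP ≈ -67.7 kPa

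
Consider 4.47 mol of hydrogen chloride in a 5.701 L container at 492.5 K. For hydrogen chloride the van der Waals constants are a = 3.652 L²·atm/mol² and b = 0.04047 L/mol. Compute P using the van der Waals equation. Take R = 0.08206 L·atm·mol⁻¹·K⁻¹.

P = nRT/(V − nb) − a n²/V²
nRT/(V − nb) = (4.47)(0.08206)(492.5)/(5.701 − 4.47×0.04047) = 180.65/5.5201 = 32.726 atm
a n²/V² = (3.652)(4.47)²/(5.701)² = 2.2451 atm
P = 32.726 − 2.2451 = 30.48 atm

P ≈ 30.48 atm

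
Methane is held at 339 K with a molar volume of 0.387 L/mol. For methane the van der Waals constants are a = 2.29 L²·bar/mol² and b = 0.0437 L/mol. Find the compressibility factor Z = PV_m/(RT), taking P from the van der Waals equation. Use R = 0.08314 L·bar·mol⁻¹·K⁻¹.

P = RT/(V_m − b) − a/V_m² = (0.08314)(339)/(0.387 − 0.0437) − 2.29/(0.387)²
  = 28.184/0.34330 − 15.290 = 82.097 − 15.290 = 66.807 bar
Z = PV_m/(RT) = (66.807)(0.387)/((0.08314)(339)) = 25.854/28.184 = 0.9173

Z ≈ 0.9173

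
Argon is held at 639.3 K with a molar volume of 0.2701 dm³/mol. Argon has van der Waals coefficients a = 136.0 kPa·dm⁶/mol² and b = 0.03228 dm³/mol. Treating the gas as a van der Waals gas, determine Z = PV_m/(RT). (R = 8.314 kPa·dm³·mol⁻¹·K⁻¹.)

P = RT/(V_m − b) − a/V_m² = (8.314)(639.3)/(0.2701 − 0.03228) − 136.0/(0.2701)²
  = 5315.1/0.23782 − 1864.2 = 22349 − 1864.2 = 20485 kPa
Z = PV_m/(RT) = (20485)(0.2701)/((8.314)(639.3)) = 5533.0/5315.1 = 1.041

Z ≈ 1.041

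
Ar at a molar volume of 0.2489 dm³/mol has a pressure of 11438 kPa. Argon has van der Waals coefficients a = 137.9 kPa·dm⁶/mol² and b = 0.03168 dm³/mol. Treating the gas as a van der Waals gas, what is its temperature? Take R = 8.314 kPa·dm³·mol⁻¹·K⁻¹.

T ≈ 357.0 K

T = (P + a/V_m²)(V_m − b)/R
P + a/V_m² = 11438 + 137.9/(0.2489)² = 13664 kPa
V_m − b = 0.2489 − 0.03168 = 0.21722 dm³/mol
T = (13664)(0.21722)/8.314 = 357.0 K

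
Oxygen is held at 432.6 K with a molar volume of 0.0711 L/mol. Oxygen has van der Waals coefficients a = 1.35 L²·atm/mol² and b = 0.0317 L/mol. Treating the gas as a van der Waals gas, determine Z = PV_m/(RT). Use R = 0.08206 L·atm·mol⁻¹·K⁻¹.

P = RT/(V_m − b) − a/V_m² = (0.08206)(432.6)/(0.0711 − 0.0317) − 1.35/(0.0711)²
  = 35.499/0.039400 − 267.05 = 900.99 − 267.05 = 633.94 atm
Z = PV_m/(RT) = (633.94)(0.0711)/((0.08206)(432.6)) = 45.073/35.499 = 1.270

Z ≈ 1.270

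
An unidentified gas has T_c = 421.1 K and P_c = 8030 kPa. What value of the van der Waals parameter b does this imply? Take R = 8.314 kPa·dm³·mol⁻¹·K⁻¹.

From T_c = 8a/(27Rb) and P_c = a/(27b²): b = R T_c/(8 P_c).
b = (8.314)(421.1)/(8×8030) = 3501.0/64240 = 0.05450 dm³/mol

b ≈ 0.05450 dm³/mol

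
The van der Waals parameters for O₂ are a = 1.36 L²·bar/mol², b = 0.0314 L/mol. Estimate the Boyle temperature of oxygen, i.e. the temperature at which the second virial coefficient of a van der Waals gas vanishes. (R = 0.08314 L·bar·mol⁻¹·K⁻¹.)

For a van der Waals gas the second virial coefficient B₂ = b − a/(RT) vanishes at T_B = a/(Rb).
T_B = 1.36/(0.08314×0.0314) = 1.36/0.0026106 = 521.0 K

T_B ≈ 521.0 K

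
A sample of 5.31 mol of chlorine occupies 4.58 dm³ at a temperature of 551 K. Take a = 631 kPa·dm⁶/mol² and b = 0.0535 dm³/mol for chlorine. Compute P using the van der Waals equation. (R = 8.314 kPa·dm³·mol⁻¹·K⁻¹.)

P = nRT/(V − nb) − a n²/V²
nRT/(V − nb) = (5.31)(8.314)(551)/(4.58 − 5.31×0.0535) = 24325/4.2959 = 5662.4 kPa
a n²/V² = (631)(5.31)²/(4.58)² = 848.18 kPa
P = 5662.4 − 848.18 = 4814 kPa

P ≈ 4814 kPa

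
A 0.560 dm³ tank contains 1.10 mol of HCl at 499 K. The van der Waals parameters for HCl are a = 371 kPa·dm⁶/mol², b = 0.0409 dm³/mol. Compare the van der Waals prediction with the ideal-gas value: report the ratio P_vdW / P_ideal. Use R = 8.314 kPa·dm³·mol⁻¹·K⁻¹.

P_vdW / P_ideal ≈ 0.9117

Ideal: P_ideal = nRT/V = (1.10)(8.314)(499)/0.560 = 8149.20 kPa
vdW: P = nRT/(V − nb) − a n²/V² = 4563.55/0.515010 − 448.910/0.313600 = 8861.09 − 1431.47 = 7429.62 kPa
Ratio = 7429.62/8149.20 = 0.9117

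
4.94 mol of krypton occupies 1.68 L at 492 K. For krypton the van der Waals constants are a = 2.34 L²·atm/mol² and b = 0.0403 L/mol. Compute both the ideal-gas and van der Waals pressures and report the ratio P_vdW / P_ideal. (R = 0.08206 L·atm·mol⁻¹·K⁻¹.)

Ideal: P_ideal = nRT/V = (4.94)(0.08206)(492)/1.68 = 118.717 atm
vdW: P = nRT/(V − nb) − a n²/V² = 199.445/1.48092 − 57.1044/2.82240 = 134.676 − 20.2326 = 114.443 atm
Ratio = 114.443/118.717 = 0.9640

P_vdW / P_ideal ≈ 0.9640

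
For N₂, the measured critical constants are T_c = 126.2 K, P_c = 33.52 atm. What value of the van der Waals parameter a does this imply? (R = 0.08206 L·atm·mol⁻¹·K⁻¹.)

a ≈ 1.350 L²·atm/mol²

From T_c = 8a/(27Rb) and P_c = a/(27b²): a = 27 R² T_c²/(64 P_c).
a = 27×(0.08206)²×(126.2)²/(64×33.52) = 2895.6/2145.3 = 1.350 L²·atm/mol²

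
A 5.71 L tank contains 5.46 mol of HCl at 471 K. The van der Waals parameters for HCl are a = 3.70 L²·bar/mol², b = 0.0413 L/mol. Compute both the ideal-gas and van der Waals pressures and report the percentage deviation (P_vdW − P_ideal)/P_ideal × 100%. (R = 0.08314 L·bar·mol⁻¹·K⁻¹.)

Ideal: P_ideal = nRT/V = (5.46)(0.08314)(471)/5.71 = 37.4445 bar
vdW: P = nRT/(V − nb) − a n²/V² = 213.808/5.48450 − 110.303/32.6041 = 38.9840 − 3.38310 = 35.6009 bar
% deviation = (35.6009 − 37.4445)/37.4445 × 100% = -4.92%

-4.92 %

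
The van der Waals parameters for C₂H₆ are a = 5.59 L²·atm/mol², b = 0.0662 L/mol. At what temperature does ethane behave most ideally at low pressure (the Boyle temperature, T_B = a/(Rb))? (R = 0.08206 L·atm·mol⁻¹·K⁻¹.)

For a van der Waals gas the second virial coefficient B₂ = b − a/(RT) vanishes at T_B = a/(Rb).
T_B = 5.59/(0.08206×0.0662) = 5.59/0.0054324 = 1029 K

T_B ≈ 1029 K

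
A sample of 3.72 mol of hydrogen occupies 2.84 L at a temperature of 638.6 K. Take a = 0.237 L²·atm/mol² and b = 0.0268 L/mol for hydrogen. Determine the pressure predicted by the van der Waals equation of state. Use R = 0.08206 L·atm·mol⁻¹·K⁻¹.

P = nRT/(V − nb) − a n²/V²
nRT/(V − nb) = (3.72)(0.08206)(638.6)/(2.84 − 3.72×0.0268) = 194.94/2.7403 = 71.138 atm
a n²/V² = (0.237)(3.72)²/(2.84)² = 0.40663 atm
P = 71.138 − 0.40663 = 70.73 atm

P ≈ 70.73 atm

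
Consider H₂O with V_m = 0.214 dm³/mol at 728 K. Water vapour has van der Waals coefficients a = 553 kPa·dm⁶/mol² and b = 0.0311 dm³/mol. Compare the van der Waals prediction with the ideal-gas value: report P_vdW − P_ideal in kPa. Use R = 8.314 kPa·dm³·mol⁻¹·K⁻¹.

ΔP ≈ -7266 kPa

Ideal: P_ideal = RT/V_m = (8.314)(728)/0.214 = 28283.1 kPa
vdW: P = RT/(V_m − b) − a/V_m² = 6052.59/0.182900 − 553/0.0457960 = 33092.3 − 12075.3 = 21017.0 kPa
ΔP = 21017.0 − 28283.1 = -7266 kPa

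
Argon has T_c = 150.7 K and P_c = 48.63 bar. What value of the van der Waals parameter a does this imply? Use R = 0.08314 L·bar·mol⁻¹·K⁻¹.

From T_c = 8a/(27Rb) and P_c = a/(27b²): a = 27 R² T_c²/(64 P_c).
a = 27×(0.08314)²×(150.7)²/(64×48.63) = 4238.5/3112.3 = 1.362 L²·bar/mol²

a ≈ 1.362 L²·bar/mol²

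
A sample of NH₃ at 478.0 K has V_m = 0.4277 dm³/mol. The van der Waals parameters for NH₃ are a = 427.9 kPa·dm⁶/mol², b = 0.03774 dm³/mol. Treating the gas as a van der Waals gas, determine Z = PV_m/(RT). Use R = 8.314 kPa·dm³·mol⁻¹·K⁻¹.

P = RT/(V_m − b) − a/V_m² = (8.314)(478.0)/(0.4277 − 0.03774) − 427.9/(0.4277)²
  = 3974.1/0.38996 − 2339.2 = 10191 − 2339.2 = 7852 kPa
Z = PV_m/(RT) = (7852)(0.4277)/((8.314)(478.0)) = 3358.3/3974.1 = 0.8450

Z ≈ 0.8450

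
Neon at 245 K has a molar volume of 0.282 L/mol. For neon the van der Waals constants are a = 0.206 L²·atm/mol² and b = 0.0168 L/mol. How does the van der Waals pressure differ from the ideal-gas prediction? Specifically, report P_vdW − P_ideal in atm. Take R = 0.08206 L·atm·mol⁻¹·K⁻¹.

Ideal: P_ideal = RT/V_m = (0.08206)(245)/0.282 = 71.2933 atm
vdW: P = RT/(V_m − b) − a/V_m² = 20.1047/0.265200 − 0.206/0.0795240 = 75.8096 − 2.59041 = 73.2192 atm
ΔP = 73.2192 − 71.2933 = 1.926 atm

ΔP ≈ 1.926 atm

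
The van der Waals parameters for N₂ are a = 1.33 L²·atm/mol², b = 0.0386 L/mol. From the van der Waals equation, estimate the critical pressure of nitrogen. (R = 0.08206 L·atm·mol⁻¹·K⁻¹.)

For a van der Waals gas, P_c = a/(27b²).
P_c = 1.33/(27×(0.0386)²) = 1.33/0.040229 = 33.06 atm

P_c ≈ 33.06 atm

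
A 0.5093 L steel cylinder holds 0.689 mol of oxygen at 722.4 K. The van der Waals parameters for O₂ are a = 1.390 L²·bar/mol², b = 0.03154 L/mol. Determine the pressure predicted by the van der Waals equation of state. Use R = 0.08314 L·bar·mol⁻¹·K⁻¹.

P = nRT/(V − nb) − a n²/V²
nRT/(V − nb) = (0.689)(0.08314)(722.4)/(0.5093 − 0.689×0.03154) = 41.382/0.48757 = 84.874 bar
a n²/V² = (1.390)(0.689)²/(0.5093)² = 2.5439 bar
P = 84.874 − 2.5439 = 82.33 bar

P ≈ 82.33 bar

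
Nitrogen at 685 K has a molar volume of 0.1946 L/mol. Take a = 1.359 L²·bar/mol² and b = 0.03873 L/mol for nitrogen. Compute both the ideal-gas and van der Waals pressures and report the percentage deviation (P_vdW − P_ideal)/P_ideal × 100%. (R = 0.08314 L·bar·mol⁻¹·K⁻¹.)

12.59 %

Ideal: P_ideal = RT/V_m = (0.08314)(685)/0.1946 = 292.656 bar
vdW: P = RT/(V_m − b) − a/V_m² = 56.9509/0.155870 − 1.359/0.0378692 = 365.374 − 35.8867 = 329.487 bar
% deviation = (329.487 − 292.656)/292.656 × 100% = 12.59%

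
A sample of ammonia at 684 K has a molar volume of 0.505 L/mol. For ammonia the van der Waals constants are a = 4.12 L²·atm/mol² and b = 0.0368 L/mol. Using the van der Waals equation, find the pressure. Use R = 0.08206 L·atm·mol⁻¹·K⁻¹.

P = RT/(V_m − b) − a/V_m²
RT/(V_m − b) = (0.08206)(684)/(0.505 − 0.0368) = 56.129/0.46820 = 119.88 atm
a/V_m² = 4.12/(0.505)² = 16.155 atm
P = 119.88 − 16.155 = 103.7 atm

P ≈ 103.7 atm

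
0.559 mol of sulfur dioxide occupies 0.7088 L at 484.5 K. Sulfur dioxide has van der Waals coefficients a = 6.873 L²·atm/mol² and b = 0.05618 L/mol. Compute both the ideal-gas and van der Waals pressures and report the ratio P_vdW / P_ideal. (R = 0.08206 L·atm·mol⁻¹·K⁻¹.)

Ideal: P_ideal = nRT/V = (0.559)(0.08206)(484.5)/0.7088 = 31.3555 atm
vdW: P = nRT/(V − nb) − a n²/V² = 22.2248/0.677395 − 2.14768/0.502397 = 32.8092 − 4.27487 = 28.5343 atm
Ratio = 28.5343/31.3555 = 0.9100

P_vdW / P_ideal ≈ 0.9100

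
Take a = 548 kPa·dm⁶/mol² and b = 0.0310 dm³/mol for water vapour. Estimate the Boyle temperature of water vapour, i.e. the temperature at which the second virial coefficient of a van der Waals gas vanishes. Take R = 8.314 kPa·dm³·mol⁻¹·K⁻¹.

T_B ≈ 2126 K

For a van der Waals gas the second virial coefficient B₂ = b − a/(RT) vanishes at T_B = a/(Rb).
T_B = 548/(8.314×0.0310) = 548/0.25773 = 2126 K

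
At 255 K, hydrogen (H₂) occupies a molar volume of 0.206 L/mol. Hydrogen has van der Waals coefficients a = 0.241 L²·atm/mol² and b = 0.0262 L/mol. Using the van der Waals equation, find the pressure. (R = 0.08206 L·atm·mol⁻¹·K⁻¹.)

P ≈ 110.7 atm

P = RT/(V_m − b) − a/V_m²
RT/(V_m − b) = (0.08206)(255)/(0.206 − 0.0262) = 20.925/0.17980 = 116.38 atm
a/V_m² = 0.241/(0.206)² = 5.6791 atm
P = 116.38 − 5.6791 = 110.7 atm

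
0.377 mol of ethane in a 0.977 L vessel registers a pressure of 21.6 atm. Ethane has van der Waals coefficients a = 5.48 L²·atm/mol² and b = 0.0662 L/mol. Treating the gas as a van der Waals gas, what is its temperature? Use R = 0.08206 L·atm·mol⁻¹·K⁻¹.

T = (P + a n²/V²)(V − nb)/(nR)
P + a n²/V² = 21.6 + (5.48)(0.377)²/(0.977)² = 22.416 atm
V − nb = 0.977 − (0.377)(0.0662) = 0.95204 L
T = (22.416)(0.95204)/((0.377)(0.08206)) = 689.8 K

T ≈ 689.8 K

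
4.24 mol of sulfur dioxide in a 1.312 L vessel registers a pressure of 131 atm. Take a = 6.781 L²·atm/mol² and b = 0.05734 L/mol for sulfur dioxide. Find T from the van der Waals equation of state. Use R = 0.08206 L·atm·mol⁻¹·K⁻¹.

T ≈ 620.0 K

T = (P + a n²/V²)(V − nb)/(nR)
P + a n²/V² = 131 + (6.781)(4.24)²/(1.312)² = 201.82 atm
V − nb = 1.312 − (4.24)(0.05734) = 1.0689 L
T = (201.82)(1.0689)/((4.24)(0.08206)) = 620.0 K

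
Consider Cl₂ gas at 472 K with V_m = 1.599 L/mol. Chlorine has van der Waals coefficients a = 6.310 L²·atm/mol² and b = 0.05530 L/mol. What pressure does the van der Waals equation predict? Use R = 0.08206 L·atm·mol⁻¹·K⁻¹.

P = RT/(V_m − b) − a/V_m²
RT/(V_m − b) = (0.08206)(472)/(1.599 − 0.05530) = 38.732/1.5437 = 25.090 atm
a/V_m² = 6.310/(1.599)² = 2.4679 atm
P = 25.090 − 2.4679 = 22.62 atm

P ≈ 22.62 atm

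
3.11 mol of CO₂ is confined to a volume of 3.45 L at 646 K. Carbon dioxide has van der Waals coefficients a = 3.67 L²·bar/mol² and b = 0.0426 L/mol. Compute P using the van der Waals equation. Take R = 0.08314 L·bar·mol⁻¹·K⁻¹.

P ≈ 47.37 bar

P = nRT/(V − nb) − a n²/V²
nRT/(V − nb) = (3.11)(0.08314)(646)/(3.45 − 3.11×0.0426) = 167.03/3.3175 = 50.348 bar
a n²/V² = (3.67)(3.11)²/(3.45)² = 2.9823 bar
P = 50.348 − 2.9823 = 47.37 bar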